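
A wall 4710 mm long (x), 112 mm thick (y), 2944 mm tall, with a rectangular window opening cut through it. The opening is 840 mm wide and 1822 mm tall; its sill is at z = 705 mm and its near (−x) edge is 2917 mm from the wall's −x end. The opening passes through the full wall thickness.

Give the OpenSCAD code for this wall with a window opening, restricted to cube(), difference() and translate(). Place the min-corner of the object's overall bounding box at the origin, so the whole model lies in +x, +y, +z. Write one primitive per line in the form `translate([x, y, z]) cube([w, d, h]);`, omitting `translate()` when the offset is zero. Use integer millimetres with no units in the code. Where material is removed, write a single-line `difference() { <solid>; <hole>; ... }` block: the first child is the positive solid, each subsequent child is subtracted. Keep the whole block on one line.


difference() { cube([4710, 112, 2944]); translate([2917, 0, 705]) cube([840, 112, 1822]); }


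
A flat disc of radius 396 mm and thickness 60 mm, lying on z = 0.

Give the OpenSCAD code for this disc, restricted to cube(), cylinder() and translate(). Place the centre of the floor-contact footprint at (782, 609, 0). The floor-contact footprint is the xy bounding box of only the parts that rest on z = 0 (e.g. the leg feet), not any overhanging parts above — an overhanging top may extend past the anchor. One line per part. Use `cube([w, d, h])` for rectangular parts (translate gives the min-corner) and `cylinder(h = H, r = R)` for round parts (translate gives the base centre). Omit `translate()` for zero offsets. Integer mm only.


translate([782, 609, 0]) cylinder(h = 60, r = 396);


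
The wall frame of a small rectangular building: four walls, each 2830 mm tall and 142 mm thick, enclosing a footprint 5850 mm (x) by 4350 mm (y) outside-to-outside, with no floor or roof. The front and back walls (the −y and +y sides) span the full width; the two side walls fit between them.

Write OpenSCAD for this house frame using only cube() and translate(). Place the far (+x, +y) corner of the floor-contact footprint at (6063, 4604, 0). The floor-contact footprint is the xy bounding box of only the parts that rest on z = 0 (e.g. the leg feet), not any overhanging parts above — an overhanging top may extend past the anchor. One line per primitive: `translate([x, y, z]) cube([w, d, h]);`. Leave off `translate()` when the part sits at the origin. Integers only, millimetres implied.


translate([213, 254, 0]) cube([5850, 142, 2830]);
translate([213, 4462, 0]) cube([5850, 142, 2830]);
translate([213, 396, 0]) cube([142, 4066, 2830]);
translate([5921, 396, 0]) cube([142, 4066, 2830]);


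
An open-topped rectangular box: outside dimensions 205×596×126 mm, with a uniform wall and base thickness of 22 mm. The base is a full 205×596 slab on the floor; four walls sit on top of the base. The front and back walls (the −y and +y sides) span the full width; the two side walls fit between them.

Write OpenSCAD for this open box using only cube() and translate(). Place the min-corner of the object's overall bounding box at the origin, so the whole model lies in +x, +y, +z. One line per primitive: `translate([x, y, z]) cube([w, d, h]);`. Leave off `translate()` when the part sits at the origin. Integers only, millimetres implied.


cube([205, 596, 22]);
translate([0, 0, 22]) cube([205, 22, 104]);
translate([0, 574, 22]) cube([205, 22, 104]);
translate([0, 22, 22]) cube([22, 552, 104]);
translate([183, 22, 22]) cube([22, 552, 104]);


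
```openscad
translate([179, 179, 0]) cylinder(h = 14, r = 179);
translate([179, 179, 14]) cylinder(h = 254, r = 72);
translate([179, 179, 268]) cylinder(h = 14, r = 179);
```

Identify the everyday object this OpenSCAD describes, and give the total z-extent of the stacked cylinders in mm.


A spool. The overall height is 282 mm.

Three coaxial cylinders, large–small–large — a spool. Two 14 mm flanges and a 254 mm core give 14 + 254 + 14 = 282 mm.


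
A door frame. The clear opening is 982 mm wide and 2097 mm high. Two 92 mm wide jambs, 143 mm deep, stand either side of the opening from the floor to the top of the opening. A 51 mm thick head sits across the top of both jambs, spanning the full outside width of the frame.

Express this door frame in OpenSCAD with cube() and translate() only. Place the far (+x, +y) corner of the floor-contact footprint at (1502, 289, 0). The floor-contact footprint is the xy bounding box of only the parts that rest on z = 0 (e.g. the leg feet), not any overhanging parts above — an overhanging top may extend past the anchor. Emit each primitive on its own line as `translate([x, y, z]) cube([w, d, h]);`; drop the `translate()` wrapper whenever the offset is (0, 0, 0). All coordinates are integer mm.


translate([336, 146, 0]) cube([92, 143, 2097]);
translate([1410, 146, 0]) cube([92, 143, 2097]);
translate([336, 146, 2097]) cube([1166, 143, 51]);


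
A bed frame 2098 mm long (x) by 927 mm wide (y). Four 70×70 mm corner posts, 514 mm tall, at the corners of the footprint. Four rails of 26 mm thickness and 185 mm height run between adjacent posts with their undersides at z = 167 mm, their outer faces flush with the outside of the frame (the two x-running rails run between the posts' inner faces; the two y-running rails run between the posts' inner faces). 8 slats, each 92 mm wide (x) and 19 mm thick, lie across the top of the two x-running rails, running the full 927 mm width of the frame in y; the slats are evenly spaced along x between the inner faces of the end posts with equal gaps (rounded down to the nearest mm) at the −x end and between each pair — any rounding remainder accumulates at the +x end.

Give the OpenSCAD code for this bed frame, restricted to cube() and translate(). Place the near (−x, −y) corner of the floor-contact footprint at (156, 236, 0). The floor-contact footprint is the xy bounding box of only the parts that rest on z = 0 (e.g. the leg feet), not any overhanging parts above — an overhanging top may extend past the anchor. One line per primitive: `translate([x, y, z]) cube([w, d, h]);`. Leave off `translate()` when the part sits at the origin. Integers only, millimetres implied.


translate([156, 236, 0]) cube([70, 70, 514]);
translate([156, 1093, 0]) cube([70, 70, 514]);
translate([2184, 236, 0]) cube([70, 70, 514]);
translate([2184, 1093, 0]) cube([70, 70, 514]);
translate([226, 236, 167]) cube([1958, 26, 185]);
translate([226, 1137, 167]) cube([1958, 26, 185]);
translate([156, 306, 167]) cube([26, 787, 185]);
translate([2228, 306, 167]) cube([26, 787, 185]);
translate([361, 236, 352]) cube([92, 927, 19]);
translate([588, 236, 352]) cube([92, 927, 19]);
translate([815, 236, 352]) cube([92, 927, 19]);
translate([1042, 236, 352]) cube([92, 927, 19]);
translate([1269, 236, 352]) cube([92, 927, 19]);
translate([1496, 236, 352]) cube([92, 927, 19]);
translate([1723, 236, 352]) cube([92, 927, 19]);
translate([1950, 236, 352]) cube([92, 927, 19]);


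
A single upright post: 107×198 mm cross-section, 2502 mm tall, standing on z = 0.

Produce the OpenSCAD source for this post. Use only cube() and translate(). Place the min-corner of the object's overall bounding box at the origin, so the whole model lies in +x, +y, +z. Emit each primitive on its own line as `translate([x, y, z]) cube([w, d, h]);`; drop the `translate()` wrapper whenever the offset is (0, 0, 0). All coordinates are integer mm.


cube([107, 198, 2502]);


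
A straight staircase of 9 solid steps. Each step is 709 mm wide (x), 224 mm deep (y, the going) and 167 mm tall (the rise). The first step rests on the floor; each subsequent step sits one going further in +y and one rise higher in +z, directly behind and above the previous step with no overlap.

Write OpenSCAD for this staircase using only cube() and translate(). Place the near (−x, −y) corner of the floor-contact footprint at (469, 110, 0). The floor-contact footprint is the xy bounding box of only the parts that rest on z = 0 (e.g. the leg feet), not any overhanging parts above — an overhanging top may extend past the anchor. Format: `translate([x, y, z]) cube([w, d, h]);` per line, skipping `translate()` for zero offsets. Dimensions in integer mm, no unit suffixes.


translate([469, 110, 0]) cube([709, 224, 167]);
translate([469, 334, 167]) cube([709, 224, 167]);
translate([469, 558, 334]) cube([709, 224, 167]);
translate([469, 782, 501]) cube([709, 224, 167]);
translate([469, 1006, 668]) cube([709, 224, 167]);
translate([469, 1230, 835]) cube([709, 224, 167]);
translate([469, 1454, 1002]) cube([709, 224, 167]);
translate([469, 1678, 1169]) cube([709, 224, 167]);
translate([469, 1902, 1336]) cube([709, 224, 167]);


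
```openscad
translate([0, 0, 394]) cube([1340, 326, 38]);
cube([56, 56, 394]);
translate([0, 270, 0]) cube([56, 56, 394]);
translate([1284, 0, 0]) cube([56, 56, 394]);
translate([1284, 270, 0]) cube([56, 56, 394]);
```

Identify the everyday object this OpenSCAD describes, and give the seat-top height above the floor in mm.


A bench. The seat-top height is 432 mm.

A long slab on four corner posts — a bench. The slab sits at z = 394 with thickness 38, so the top is 394 + 38 = 432 mm.


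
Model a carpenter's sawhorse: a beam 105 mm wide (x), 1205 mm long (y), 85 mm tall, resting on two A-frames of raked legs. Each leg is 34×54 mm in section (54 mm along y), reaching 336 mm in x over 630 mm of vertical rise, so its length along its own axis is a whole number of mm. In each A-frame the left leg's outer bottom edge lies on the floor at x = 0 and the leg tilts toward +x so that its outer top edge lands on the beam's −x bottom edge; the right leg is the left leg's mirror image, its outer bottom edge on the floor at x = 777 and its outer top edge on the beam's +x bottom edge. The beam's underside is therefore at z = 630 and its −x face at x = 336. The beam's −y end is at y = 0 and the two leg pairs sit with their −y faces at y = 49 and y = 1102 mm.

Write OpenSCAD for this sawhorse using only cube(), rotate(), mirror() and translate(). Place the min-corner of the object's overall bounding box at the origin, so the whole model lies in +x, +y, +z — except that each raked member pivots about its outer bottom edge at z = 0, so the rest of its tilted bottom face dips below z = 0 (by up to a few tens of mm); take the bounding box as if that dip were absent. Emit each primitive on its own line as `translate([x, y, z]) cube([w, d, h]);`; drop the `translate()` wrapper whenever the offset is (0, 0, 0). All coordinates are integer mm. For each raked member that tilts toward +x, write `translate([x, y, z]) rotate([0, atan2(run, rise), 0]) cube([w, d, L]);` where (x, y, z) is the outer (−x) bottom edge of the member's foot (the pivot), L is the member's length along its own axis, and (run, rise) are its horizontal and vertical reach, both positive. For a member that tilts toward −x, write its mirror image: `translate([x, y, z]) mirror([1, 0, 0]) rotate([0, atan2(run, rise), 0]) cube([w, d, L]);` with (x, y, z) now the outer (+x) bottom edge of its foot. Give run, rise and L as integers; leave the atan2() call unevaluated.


translate([336, 0, 630]) cube([105, 1205, 85]);
translate([0, 49, 0]) rotate([0, atan2(336, 630), 0]) cube([34, 54, 714]);
translate([777, 49, 0]) mirror([1, 0, 0]) rotate([0, atan2(336, 630), 0]) cube([34, 54, 714]);
translate([0, 1102, 0]) rotate([0, atan2(336, 630), 0]) cube([34, 54, 714]);
translate([777, 1102, 0]) mirror([1, 0, 0]) rotate([0, atan2(336, 630), 0]) cube([34, 54, 714]);


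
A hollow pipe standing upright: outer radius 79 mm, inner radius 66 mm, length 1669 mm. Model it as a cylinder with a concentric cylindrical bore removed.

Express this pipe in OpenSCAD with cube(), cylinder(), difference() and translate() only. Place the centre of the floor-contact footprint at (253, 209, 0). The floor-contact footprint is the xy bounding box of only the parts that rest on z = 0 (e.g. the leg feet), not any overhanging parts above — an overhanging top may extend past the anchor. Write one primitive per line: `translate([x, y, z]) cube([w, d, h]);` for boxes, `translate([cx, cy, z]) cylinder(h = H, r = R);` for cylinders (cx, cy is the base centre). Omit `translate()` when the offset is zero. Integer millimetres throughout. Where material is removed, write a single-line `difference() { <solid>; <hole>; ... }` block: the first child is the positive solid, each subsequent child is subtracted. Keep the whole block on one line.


difference() { translate([253, 209, 0]) cylinder(h = 1669, r = 79); translate([253, 209, 0]) cylinder(h = 1669, r = 66); }


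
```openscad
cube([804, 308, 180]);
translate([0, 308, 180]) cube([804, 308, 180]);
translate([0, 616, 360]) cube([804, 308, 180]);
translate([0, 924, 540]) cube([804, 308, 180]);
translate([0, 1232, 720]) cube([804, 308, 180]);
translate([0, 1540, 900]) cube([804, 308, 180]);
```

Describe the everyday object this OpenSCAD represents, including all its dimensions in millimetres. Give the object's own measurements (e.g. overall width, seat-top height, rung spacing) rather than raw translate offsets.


A straight staircase of 6 solid steps. Each step is 804 mm wide (x), 308 mm deep (y, the going) and 180 mm tall (the rise). The first step rests on the floor; each subsequent step sits one going further in +y and one rise higher in +z, directly behind and above the previous step with no overlap.


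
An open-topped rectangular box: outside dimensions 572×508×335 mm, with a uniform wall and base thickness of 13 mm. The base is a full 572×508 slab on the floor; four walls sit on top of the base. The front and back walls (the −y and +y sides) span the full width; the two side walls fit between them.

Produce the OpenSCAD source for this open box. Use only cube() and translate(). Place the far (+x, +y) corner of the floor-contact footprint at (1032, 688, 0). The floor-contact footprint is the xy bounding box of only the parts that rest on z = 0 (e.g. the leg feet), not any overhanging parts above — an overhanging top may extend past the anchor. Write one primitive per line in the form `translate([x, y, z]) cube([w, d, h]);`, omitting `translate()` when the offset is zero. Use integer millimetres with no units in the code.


translate([460, 180, 0]) cube([572, 508, 13]);
translate([460, 180, 13]) cube([572, 13, 322]);
translate([460, 675, 13]) cube([572, 13, 322]);
translate([460, 193, 13]) cube([13, 482, 322]);
translate([1019, 193, 13]) cube([13, 482, 322]);


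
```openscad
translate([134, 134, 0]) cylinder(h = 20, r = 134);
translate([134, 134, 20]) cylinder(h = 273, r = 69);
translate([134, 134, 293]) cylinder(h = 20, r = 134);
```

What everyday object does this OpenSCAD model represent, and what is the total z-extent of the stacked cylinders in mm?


A spool. The overall height is 313 mm.

Three coaxial cylinders, large–small–large — a spool. Two 20 mm flanges and a 273 mm core give 20 + 273 + 20 = 313 mm.


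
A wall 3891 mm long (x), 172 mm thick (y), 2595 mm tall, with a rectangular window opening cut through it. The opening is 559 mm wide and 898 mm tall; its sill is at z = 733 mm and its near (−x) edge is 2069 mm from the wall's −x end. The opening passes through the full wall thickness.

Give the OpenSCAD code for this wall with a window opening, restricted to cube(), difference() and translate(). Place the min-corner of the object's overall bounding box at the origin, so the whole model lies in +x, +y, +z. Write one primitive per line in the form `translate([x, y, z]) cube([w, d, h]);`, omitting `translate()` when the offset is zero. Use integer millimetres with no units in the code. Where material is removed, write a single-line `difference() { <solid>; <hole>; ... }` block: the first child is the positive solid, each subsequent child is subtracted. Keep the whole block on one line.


difference() { cube([3891, 172, 2595]); translate([2069, 0, 733]) cube([559, 172, 898]); }


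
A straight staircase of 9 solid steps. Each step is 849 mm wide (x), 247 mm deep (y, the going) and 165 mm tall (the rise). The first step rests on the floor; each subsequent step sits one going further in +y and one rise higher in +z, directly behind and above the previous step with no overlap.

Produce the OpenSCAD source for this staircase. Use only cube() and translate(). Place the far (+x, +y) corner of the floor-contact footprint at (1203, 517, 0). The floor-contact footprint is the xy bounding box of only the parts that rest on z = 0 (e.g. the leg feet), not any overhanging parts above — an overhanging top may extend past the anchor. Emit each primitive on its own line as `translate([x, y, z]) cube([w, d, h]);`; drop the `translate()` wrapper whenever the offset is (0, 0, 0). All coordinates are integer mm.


translate([354, 270, 0]) cube([849, 247, 165]);
translate([354, 517, 165]) cube([849, 247, 165]);
translate([354, 764, 330]) cube([849, 247, 165]);
translate([354, 1011, 495]) cube([849, 247, 165]);
translate([354, 1258, 660]) cube([849, 247, 165]);
translate([354, 1505, 825]) cube([849, 247, 165]);
translate([354, 1752, 990]) cube([849, 247, 165]);
translate([354, 1999, 1155]) cube([849, 247, 165]);
translate([354, 2246, 1320]) cube([849, 247, 165]);


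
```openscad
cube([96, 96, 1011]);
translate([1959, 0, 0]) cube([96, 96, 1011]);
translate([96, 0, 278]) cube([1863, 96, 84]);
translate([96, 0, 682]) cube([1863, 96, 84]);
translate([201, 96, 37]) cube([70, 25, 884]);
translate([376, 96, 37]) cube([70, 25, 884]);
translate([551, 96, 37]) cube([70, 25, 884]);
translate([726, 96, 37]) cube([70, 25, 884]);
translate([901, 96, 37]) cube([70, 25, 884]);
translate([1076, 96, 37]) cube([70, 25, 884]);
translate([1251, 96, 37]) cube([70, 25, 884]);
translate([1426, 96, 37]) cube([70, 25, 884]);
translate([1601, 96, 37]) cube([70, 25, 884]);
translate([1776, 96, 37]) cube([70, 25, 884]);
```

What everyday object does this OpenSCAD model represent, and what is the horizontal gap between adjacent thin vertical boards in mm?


A fence section. The picket gap is 105 mm.

Two posts, two rails, 10 pickets — a fence section. Span 1863 mm holds 10 pickets of 70 mm with 11 equal gaps: ⌊(1863 − 10·70) / 11⌋ = 105 mm.


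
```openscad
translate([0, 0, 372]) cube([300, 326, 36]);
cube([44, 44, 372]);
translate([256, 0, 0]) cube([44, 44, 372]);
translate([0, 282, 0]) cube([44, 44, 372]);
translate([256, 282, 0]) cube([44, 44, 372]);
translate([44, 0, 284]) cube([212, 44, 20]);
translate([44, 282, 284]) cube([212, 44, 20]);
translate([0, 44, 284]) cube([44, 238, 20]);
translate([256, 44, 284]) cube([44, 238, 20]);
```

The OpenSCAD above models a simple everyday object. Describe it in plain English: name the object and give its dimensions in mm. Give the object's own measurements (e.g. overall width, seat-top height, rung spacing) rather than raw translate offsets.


A four-legged stool. The seat is a 300×326×36 mm slab whose top surface is at z = 408 mm; four square legs, each 44×44 mm in cross-section, run from the floor (z = 0) to the underside of the seat, each flush with a corner of the seat. Four stretchers, 44 mm wide and 20 mm tall, connect adjacent legs with their undersides at z = 284 mm, each running between the inner faces of the legs it joins and aligned with the legs' outer faces on the other axis.


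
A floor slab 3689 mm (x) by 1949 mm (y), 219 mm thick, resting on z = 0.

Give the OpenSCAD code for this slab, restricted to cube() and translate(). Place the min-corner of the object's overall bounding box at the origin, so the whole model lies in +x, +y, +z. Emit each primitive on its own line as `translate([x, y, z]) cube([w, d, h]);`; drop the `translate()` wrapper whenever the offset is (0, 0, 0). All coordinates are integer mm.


cube([3689, 1949, 219]);


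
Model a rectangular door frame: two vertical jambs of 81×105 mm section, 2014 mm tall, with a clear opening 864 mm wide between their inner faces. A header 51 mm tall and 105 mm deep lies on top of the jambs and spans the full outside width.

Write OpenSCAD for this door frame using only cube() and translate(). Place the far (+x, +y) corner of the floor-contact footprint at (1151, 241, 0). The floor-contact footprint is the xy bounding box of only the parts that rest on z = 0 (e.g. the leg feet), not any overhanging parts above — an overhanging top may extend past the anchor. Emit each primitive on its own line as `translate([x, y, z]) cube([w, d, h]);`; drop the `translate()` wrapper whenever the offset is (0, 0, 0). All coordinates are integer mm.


translate([125, 136, 0]) cube([81, 105, 2014]);
translate([1070, 136, 0]) cube([81, 105, 2014]);
translate([125, 136, 2014]) cube([1026, 105, 51]);


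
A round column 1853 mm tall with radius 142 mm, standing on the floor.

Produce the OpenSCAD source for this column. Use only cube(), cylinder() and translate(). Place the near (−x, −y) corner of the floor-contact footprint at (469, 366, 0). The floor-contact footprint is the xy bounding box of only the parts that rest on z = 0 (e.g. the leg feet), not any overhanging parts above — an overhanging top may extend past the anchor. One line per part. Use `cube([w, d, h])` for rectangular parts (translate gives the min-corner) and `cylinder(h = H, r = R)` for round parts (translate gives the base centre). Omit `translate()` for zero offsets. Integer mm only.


translate([611, 508, 0]) cylinder(h = 1853, r = 142);


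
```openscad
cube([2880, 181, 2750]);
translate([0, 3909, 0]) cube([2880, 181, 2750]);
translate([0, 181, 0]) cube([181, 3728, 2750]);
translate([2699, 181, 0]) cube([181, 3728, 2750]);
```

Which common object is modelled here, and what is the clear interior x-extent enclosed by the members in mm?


A house (or room) frame. The interior width is 2518 mm.

Four 2750 mm walls enclosing a rectangle with no floor or roof — a room or house frame. Outside width is 2880 mm and wall thickness is 181 mm, so the interior width is 2880 − 2 × 181 = 2518 mm.


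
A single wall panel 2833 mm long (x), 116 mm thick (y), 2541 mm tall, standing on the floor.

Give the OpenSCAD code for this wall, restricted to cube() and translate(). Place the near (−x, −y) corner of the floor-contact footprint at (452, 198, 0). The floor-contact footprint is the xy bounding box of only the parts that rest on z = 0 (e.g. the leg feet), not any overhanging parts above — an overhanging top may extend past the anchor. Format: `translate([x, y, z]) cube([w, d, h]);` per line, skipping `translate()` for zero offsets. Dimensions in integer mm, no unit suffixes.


translate([452, 198, 0]) cube([2833, 116, 2541]);


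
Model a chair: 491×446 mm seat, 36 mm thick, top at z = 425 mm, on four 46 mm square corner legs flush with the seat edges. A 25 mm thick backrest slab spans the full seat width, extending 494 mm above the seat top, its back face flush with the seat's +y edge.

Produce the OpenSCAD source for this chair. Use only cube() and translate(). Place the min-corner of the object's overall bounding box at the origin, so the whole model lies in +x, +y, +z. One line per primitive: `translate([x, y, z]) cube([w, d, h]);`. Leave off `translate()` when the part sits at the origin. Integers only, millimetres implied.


translate([0, 0, 389]) cube([491, 446, 36]);
cube([46, 46, 389]);
translate([445, 0, 0]) cube([46, 46, 389]);
translate([0, 400, 0]) cube([46, 46, 389]);
translate([445, 400, 0]) cube([46, 46, 389]);
translate([0, 421, 425]) cube([491, 25, 494]);


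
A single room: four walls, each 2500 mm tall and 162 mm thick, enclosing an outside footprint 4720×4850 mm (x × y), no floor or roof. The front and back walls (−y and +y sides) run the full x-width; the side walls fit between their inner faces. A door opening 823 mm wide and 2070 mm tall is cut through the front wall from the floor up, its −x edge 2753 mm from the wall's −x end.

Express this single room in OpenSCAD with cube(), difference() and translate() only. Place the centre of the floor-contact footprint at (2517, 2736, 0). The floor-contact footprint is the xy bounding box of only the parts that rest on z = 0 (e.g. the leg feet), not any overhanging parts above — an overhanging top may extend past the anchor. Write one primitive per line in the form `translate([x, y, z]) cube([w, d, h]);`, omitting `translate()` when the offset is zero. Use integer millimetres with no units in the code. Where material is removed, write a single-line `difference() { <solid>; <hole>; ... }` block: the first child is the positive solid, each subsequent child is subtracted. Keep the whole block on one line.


difference() { translate([157, 311, 0]) cube([4720, 162, 2500]); translate([2910, 311, 0]) cube([823, 162, 2070]); }
translate([157, 4999, 0]) cube([4720, 162, 2500]);
translate([157, 473, 0]) cube([162, 4526, 2500]);
translate([4715, 473, 0]) cube([162, 4526, 2500]);


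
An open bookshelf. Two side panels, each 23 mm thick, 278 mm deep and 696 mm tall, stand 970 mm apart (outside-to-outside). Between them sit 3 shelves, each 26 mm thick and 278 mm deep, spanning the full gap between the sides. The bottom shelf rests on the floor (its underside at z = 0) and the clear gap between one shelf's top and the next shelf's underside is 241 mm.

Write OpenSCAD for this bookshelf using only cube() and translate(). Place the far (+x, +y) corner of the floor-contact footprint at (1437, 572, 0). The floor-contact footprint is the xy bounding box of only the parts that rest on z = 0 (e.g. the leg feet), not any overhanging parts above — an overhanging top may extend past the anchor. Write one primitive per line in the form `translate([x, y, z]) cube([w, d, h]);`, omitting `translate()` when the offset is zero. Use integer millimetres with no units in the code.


translate([467, 294, 0]) cube([23, 278, 696]);
translate([1414, 294, 0]) cube([23, 278, 696]);
translate([490, 294, 0]) cube([924, 278, 26]);
translate([490, 294, 267]) cube([924, 278, 26]);
translate([490, 294, 534]) cube([924, 278, 26]);


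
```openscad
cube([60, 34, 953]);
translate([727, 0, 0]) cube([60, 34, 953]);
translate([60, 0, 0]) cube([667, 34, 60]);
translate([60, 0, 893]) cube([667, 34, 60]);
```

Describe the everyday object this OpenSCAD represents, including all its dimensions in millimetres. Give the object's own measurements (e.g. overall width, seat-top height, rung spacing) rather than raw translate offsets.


A rectangular picture frame lying in the x–z plane (depth along y). The opening is 667 mm wide (x) by 833 mm tall (z), surrounded by a border 60 mm wide on all four sides. The frame is 34 mm deep and is made of two full-height vertical stiles with two horizontal rails fitted between them.


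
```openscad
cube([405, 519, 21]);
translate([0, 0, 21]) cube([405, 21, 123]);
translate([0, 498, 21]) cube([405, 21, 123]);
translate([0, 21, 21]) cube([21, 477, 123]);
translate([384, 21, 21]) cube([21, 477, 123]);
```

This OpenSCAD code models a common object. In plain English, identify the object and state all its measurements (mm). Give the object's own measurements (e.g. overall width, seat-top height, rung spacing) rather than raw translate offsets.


An open-topped rectangular box: outside dimensions 405×519×144 mm, with a uniform wall and base thickness of 21 mm. The base is a full 405×519 slab on the floor; four walls sit on top of the base. The front and back walls (the −y and +y sides) span the full width; the two side walls fit between them.


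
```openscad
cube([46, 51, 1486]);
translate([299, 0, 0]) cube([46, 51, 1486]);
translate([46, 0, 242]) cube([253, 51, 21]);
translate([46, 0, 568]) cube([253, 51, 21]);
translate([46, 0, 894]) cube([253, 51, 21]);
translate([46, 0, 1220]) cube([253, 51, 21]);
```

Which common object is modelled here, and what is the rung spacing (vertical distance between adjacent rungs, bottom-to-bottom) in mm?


A ladder. The rung spacing is 326 mm.

Two tall 46×51 posts with 4 short bars between them — a ladder. Adjacent rungs sit at z = 242 and z = 568, so the spacing is 568 − 242 = 326 mm.


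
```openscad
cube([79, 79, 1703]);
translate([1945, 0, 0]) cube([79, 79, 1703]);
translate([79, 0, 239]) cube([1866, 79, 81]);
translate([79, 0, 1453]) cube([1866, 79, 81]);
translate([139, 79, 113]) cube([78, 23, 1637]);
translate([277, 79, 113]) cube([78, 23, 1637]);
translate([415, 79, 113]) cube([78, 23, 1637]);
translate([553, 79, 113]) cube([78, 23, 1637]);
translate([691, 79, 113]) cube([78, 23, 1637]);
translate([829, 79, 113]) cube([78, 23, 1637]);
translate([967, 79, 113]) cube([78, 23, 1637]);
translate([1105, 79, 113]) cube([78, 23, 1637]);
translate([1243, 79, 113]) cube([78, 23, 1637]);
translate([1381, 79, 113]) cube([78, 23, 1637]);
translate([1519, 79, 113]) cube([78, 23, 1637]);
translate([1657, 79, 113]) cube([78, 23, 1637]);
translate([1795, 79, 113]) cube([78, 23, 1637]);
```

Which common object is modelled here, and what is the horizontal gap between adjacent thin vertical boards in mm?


A fence section. The picket gap is 60 mm.

Two posts, two rails, 13 pickets — a fence section. Span 1866 mm holds 13 pickets of 78 mm with 14 equal gaps: ⌊(1866 − 13·78) / 14⌋ = 60 mm.


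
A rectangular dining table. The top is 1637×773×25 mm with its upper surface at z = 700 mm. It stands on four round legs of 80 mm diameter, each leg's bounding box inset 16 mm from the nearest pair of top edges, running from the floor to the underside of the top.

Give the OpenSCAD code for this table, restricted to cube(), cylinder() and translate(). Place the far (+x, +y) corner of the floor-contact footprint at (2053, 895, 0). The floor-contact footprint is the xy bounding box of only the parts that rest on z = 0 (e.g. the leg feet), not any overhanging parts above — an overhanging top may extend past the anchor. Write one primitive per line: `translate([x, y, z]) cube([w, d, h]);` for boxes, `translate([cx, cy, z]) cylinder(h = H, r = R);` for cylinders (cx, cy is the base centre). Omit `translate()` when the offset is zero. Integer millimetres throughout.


translate([432, 138, 675]) cube([1637, 773, 25]);
translate([488, 194, 0]) cylinder(h = 675, r = 40);
translate([2013, 194, 0]) cylinder(h = 675, r = 40);
translate([488, 855, 0]) cylinder(h = 675, r = 40);
translate([2013, 855, 0]) cylinder(h = 675, r = 40);


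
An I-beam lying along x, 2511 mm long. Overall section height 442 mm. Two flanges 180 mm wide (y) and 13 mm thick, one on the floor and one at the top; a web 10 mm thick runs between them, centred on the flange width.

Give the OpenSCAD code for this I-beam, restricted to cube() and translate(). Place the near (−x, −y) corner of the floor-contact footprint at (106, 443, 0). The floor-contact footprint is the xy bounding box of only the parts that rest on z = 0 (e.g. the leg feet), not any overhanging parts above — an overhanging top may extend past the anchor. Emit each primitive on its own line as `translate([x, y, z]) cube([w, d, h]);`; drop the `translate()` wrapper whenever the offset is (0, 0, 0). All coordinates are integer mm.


translate([106, 443, 0]) cube([2511, 180, 13]);
translate([106, 528, 13]) cube([2511, 10, 416]);
translate([106, 443, 429]) cube([2511, 180, 13]);


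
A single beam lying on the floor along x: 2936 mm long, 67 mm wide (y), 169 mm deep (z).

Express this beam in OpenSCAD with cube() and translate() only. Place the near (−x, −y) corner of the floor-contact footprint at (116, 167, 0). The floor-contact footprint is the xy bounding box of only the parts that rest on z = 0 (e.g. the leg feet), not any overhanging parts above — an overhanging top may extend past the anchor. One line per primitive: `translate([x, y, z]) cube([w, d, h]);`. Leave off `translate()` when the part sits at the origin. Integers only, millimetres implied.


translate([116, 167, 0]) cube([2936, 67, 169]);


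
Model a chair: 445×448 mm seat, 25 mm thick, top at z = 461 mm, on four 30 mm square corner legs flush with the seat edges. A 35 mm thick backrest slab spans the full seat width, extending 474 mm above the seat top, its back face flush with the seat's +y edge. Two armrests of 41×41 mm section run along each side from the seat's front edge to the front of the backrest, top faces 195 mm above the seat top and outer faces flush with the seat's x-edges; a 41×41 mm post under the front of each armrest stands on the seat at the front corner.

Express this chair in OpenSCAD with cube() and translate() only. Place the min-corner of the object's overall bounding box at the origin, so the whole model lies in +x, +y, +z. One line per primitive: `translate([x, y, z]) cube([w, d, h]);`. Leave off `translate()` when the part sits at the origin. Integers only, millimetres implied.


// leg_h = 461 - 25 = 436
// arm post h = 195 - 41 = 154
translate([0, 0, 436]) cube([445, 448, 25]);
cube([30, 30, 436]);
translate([415, 0, 0]) cube([30, 30, 436]);
translate([0, 418, 0]) cube([30, 30, 436]);
translate([415, 418, 0]) cube([30, 30, 436]);
translate([0, 413, 461]) cube([445, 35, 474]);
translate([0, 0, 615]) cube([41, 413, 41]);
translate([404, 0, 615]) cube([41, 413, 41]);
translate([0, 0, 461]) cube([41, 41, 154]);
translate([404, 0, 461]) cube([41, 41, 154]);


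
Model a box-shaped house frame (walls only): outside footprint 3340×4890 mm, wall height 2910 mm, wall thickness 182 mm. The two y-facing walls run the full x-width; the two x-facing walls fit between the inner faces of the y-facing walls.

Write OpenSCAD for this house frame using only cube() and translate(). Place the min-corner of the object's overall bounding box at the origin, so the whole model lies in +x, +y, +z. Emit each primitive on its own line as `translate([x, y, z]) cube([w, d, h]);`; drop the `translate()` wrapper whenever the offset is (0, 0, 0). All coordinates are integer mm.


cube([3340, 182, 2910]);
translate([0, 4708, 0]) cube([3340, 182, 2910]);
translate([0, 182, 0]) cube([182, 4526, 2910]);
translate([3158, 182, 0]) cube([182, 4526, 2910]);


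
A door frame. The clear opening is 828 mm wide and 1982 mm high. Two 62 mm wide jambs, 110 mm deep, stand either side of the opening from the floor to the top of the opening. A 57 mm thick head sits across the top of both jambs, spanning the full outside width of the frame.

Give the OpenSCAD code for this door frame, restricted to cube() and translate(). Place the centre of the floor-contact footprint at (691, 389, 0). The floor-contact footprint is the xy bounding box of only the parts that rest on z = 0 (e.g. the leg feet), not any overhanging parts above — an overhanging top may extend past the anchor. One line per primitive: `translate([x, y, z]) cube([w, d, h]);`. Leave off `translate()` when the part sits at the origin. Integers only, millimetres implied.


translate([215, 334, 0]) cube([62, 110, 1982]);
translate([1105, 334, 0]) cube([62, 110, 1982]);
translate([215, 334, 1982]) cube([952, 110, 57]);


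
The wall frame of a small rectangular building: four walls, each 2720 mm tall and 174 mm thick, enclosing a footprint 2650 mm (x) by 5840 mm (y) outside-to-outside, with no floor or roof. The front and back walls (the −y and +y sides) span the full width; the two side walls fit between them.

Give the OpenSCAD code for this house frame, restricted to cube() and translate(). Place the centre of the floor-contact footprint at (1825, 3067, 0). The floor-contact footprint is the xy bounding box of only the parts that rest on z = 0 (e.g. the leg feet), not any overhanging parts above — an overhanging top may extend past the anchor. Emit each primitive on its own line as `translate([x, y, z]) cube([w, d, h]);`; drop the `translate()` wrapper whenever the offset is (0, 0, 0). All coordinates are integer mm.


translate([500, 147, 0]) cube([2650, 174, 2720]);
translate([500, 5813, 0]) cube([2650, 174, 2720]);
translate([500, 321, 0]) cube([174, 5492, 2720]);
translate([2976, 321, 0]) cube([174, 5492, 2720]);


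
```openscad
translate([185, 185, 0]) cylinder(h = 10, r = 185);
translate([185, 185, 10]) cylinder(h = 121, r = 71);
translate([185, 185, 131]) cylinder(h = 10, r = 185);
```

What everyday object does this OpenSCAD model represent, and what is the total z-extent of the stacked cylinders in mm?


A spool. The overall height is 141 mm.

Three coaxial cylinders, large–small–large — a spool. Two 10 mm flanges and a 121 mm core give 10 + 121 + 10 = 141 mm.


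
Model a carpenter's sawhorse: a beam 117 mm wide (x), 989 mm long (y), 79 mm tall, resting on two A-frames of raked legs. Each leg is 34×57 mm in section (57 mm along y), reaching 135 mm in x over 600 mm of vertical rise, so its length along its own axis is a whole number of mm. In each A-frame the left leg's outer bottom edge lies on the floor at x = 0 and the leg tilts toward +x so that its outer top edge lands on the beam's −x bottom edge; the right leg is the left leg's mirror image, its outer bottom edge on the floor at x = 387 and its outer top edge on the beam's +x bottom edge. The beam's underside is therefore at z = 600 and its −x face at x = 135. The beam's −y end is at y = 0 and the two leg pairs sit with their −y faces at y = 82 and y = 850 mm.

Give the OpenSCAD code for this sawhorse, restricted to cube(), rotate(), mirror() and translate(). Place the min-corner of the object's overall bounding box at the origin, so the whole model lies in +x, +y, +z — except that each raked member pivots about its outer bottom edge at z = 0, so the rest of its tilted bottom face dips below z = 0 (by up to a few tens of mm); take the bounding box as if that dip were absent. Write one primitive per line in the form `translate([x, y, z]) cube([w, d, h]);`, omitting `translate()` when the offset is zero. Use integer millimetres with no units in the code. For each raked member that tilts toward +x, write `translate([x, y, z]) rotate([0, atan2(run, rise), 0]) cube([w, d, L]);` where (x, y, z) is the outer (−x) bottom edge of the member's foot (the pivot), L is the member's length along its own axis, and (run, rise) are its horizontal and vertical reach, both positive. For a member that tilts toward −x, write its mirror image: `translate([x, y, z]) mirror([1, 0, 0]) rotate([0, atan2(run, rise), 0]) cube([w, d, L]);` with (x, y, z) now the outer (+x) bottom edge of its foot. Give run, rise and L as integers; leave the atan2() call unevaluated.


translate([135, 0, 600]) cube([117, 989, 79]);
translate([0, 82, 0]) rotate([0, atan2(135, 600), 0]) cube([34, 57, 615]);
translate([387, 82, 0]) mirror([1, 0, 0]) rotate([0, atan2(135, 600), 0]) cube([34, 57, 615]);
translate([0, 850, 0]) rotate([0, atan2(135, 600), 0]) cube([34, 57, 615]);
translate([387, 850, 0]) mirror([1, 0, 0]) rotate([0, atan2(135, 600), 0]) cube([34, 57, 615]);


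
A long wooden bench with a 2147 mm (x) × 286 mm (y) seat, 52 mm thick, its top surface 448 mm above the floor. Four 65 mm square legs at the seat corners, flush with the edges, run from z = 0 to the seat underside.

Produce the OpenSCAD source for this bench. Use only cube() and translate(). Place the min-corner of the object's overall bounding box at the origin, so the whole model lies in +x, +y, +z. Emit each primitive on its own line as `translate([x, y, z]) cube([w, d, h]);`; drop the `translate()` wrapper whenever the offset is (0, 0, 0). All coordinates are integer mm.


translate([0, 0, 396]) cube([2147, 286, 52]);
cube([65, 65, 396]);
translate([0, 221, 0]) cube([65, 65, 396]);
translate([2082, 0, 0]) cube([65, 65, 396]);
translate([2082, 221, 0]) cube([65, 65, 396]);


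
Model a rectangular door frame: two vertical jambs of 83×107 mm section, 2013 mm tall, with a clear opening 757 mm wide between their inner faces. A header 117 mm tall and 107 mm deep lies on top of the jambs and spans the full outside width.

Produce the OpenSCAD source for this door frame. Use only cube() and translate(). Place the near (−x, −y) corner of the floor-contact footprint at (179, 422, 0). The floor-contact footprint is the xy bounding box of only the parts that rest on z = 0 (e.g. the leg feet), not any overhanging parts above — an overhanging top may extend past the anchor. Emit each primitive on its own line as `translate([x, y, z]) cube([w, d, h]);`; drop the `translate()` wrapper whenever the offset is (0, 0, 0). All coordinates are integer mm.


translate([179, 422, 0]) cube([83, 107, 2013]);
translate([1019, 422, 0]) cube([83, 107, 2013]);
translate([179, 422, 2013]) cube([923, 107, 117]);
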